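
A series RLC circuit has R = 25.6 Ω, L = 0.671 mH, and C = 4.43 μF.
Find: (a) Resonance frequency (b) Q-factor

Step 1 — Resonance condition Im(Z)=0 gives ω₀ = 1/√(LC).
Step 2 — ω₀ = 1/√(0.000671·4.43e-06) = 1.834e+04 rad/s.
Step 3 — f₀ = ω₀/(2π) = 2919 Hz.
Step 4 — Series Q: Q = ω₀L/R = 1.834e+04·0.000671/25.6 = 0.4808.

(a) f₀ = 2919 Hz  (b) Q = 0.4808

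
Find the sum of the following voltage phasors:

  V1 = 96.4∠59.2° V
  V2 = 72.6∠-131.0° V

Step 1 — Convert each phasor to rectangular form:
  V1 = 96.4·(cos(59.2°) + j·sin(59.2°)) = 49.36 + j82.8 V
  V2 = 72.6·(cos(-131.0°) + j·sin(-131.0°)) = -47.63 - j54.79 V
Step 2 — Sum components: V_total = 1.731 + j28.01 V.
Step 3 — Convert to polar: |V_total| = 28.07 V, ∠V_total = 86.5°.

V_total = 28.07∠86.5° V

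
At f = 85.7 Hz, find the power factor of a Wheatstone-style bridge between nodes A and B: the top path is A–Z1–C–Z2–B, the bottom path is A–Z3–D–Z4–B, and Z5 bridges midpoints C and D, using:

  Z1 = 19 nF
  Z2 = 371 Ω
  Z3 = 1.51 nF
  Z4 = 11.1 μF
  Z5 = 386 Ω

Step 1 — Angular frequency: ω = 2π·f = 2π·85.7 = 538.5 rad/s.
Step 2 — Component impedances:
  Z1: Z = 1/(jωC) = -j/(ω·C) = 0 - j9.774e+04 Ω
  Z2: Z = R = 371 Ω
  Z3: Z = 1/(jωC) = -j/(ω·C) = 0 - j1.23e+06 Ω
  Z4: Z = 1/(jωC) = -j/(ω·C) = 0 - j167.3 Ω
  Z5: Z = R = 386 Ω
Step 3 — Bridge requires nodal analysis (the Z5 bridge couples midpoints C and D, so the two paths cannot be reduced to a simple series/parallel combination). Setting node B to ground and injecting 1 A at node A, the 3-node admittance system at A, C, D solves to V_A = Z_AB = 172.2 - j9.059e+04 Ω = 9.059e+04∠-89.9° Ω.
Step 4 — Power factor: PF = cos(φ) = Re(Z)/|Z| = 172.2/9.059e+04 = 0.001901.
Step 5 — Type: Im(Z) = -9.059e+04 ⇒ leading (phase φ = -89.9°).

PF = 0.001901 (leading, φ = -89.9°)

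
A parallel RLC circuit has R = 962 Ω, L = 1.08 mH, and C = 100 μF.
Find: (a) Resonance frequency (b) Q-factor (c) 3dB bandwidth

Step 1 — Resonance: ω₀ = 1/√(LC) = 1/√(0.00108·0.0001) = 3043 rad/s.
Step 2 — f₀ = ω₀/(2π) = 484.3 Hz.
Step 3 — Parallel Q: Q = R/(ω₀L) = 962/(3043·0.00108) = 292.7.
Step 4 — Bandwidth: Δω = ω₀/Q = 10.4 rad/s; BW = Δω/(2π) = 1.654 Hz.

(a) f₀ = 484.3 Hz  (b) Q = 292.7  (c) BW = 1.654 Hz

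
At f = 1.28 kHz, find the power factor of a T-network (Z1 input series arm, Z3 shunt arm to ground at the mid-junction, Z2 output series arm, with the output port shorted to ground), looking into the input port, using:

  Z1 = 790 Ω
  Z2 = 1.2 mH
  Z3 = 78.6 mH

Step 1 — Angular frequency: ω = 2π·f = 2π·1280 = 8042 rad/s.
Step 2 — Component impedances:
  Z1: Z = R = 790 Ω
  Z2: Z = jωL = j·8042·0.0012 = 0 + j9.651 Ω
  Z3: Z = jωL = j·8042·0.0786 = 0 + j632.1 Ω
Step 3 — With the output port shorted to ground, the output series arm Z2 runs from the junction to ground; the shunt arm Z3 also runs from the junction to ground. They appear in parallel: Z3 || Z2 = 0 + j9.506 Ω.
Step 4 — Series with input arm Z1: Z_in = Z1 + (Z3 || Z2) = 790 + j9.506 Ω = 790.1∠0.7° Ω.
Step 5 — Power factor: PF = cos(φ) = Re(Z)/|Z| = 790/790.1 = 0.9999.
Step 6 — Type: Im(Z) = 9.506 ⇒ lagging (phase φ = 0.7°).

PF = 0.9999 (lagging, φ = 0.7°)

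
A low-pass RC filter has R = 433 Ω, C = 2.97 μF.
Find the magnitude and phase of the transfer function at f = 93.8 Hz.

Step 1 — Angular frequency: ω = 2π·93.8 = 589.4 rad/s.
Step 2 — Transfer function: H(jω) = 1/(1 + jωRC).
Step 3 — Denominator: 1 + jωRC = 1 + j·589.4·433·2.97e-06 = 1 + j0.7579.
Step 4 — H = 0.6351 - j0.4814.
Step 5 — Magnitude: |H| = 0.797 (-2.0 dB); phase: φ = -37.2°.

|H| = 0.797 (-2.0 dB), φ = -37.2°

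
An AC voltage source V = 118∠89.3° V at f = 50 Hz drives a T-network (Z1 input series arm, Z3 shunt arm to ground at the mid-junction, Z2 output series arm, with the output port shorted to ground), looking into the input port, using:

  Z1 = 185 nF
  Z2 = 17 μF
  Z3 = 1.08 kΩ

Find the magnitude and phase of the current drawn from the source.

Step 1 — Angular frequency: ω = 2π·f = 2π·50 = 314.2 rad/s.
Step 2 — Component impedances:
  Z1: Z = 1/(jωC) = -j/(ω·C) = 0 - j1.721e+04 Ω
  Z2: Z = 1/(jωC) = -j/(ω·C) = 0 - j187.2 Ω
  Z3: Z = R = 1080 Ω
Step 3 — With the output port shorted to ground, the output series arm Z2 runs from the junction to ground; the shunt arm Z3 also runs from the junction to ground. They appear in parallel: Z3 || Z2 = 31.51 - j181.8 Ω.
Step 4 — Series with input arm Z1: Z_in = Z1 + (Z3 || Z2) = 31.51 - j1.739e+04 Ω = 1.739e+04∠-89.9° Ω.
Step 5 — Source phasor: V = 118∠89.3° V = 1.442 + j118 V.
Step 6 — Ohm's law: I = V / Z_total = (1.442 + j118) / (31.51 - j1.739e+04) = -0.006786 + j9.521e-05 A.
Step 7 — Convert to polar: |I| = 0.006786 A, ∠I = 179.2°.

I = 0.006786∠179.2° A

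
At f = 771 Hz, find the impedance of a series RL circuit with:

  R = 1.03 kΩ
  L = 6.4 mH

Step 1 — Angular frequency: ω = 2π·f = 2π·771 = 4844 rad/s.
Step 2 — Component impedances:
  R: Z = R = 1030 Ω
  L: Z = jωL = j·4844·0.0064 = 0 + j31 Ω
Step 3 — Series combination: Z_total = R + L = 1030 + j31 Ω = 1030∠1.7° Ω.

Z = 1030 + j31 Ω = 1030∠1.7° Ω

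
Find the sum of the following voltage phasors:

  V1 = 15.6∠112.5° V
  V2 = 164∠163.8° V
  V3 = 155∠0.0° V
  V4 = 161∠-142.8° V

Step 1 — Convert each phasor to rectangular form:
  V1 = 15.6·(cos(112.5°) + j·sin(112.5°)) = -5.97 + j14.41 V
  V2 = 164·(cos(163.8°) + j·sin(163.8°)) = -157.5 + j45.75 V
  V3 = 155·(cos(0.0°) + j·sin(0.0°)) = 155 V
  V4 = 161·(cos(-142.8°) + j·sin(-142.8°)) = -128.2 - j97.34 V
Step 2 — Sum components: V_total = -136.7 - j37.17 V.
Step 3 — Convert to polar: |V_total| = 141.7 V, ∠V_total = -164.8°.

V_total = 141.7∠-164.8° V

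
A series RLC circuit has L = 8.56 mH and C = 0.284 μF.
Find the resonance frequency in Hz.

Step 1 — Resonance condition Im(Z)=0 gives ω₀ = 1/√(LC).
Step 2 — ω₀ = 1/√(0.00856·2.84e-07) = 2.028e+04 rad/s.
Step 3 — f₀ = ω₀/(2π) = 3228 Hz.

f₀ = 3228 Hz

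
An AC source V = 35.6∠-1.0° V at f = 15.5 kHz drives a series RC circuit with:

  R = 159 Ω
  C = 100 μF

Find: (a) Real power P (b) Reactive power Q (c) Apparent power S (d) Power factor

Step 1 — Angular frequency: ω = 2π·f = 2π·1.55e+04 = 9.739e+04 rad/s.
Step 2 — Component impedances:
  R: Z = R = 159 Ω
  C: Z = 1/(jωC) = -j/(ω·C) = 0 - j0.1027 Ω
Step 3 — Series combination: Z_total = R + C = 159 - j0.1027 Ω = 159∠-0.0° Ω.
Step 4 — Source phasor: V = 35.6∠-1.0° V = 35.59 - j0.6213 V.
Step 5 — Current: I = V / Z = 0.2239 - j0.003763 A = 0.2239∠-1.0° A.
Step 6 — Complex power: S = V·I* = 7.971 - j0.005147 VA.
Step 7 — Real power: P = Re(S) = 7.971 W.
Step 8 — Reactive power: Q = Im(S) = -0.005147 VAR.
Step 9 — Apparent power: |S| = 7.971 VA.
Step 10 — Power factor: PF = P/|S| = 1 (leading).

(a) P = 7.971 W  (b) Q = -0.005147 VAR  (c) S = 7.971 VA  (d) PF = 1 (leading)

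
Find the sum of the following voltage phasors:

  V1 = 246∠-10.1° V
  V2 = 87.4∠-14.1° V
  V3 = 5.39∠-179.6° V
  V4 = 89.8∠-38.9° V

Step 1 — Convert each phasor to rectangular form:
  V1 = 246·(cos(-10.1°) + j·sin(-10.1°)) = 242.2 - j43.14 V
  V2 = 87.4·(cos(-14.1°) + j·sin(-14.1°)) = 84.77 - j21.29 V
  V3 = 5.39·(cos(-179.6°) + j·sin(-179.6°)) = -5.39 - j0.03763 V
  V4 = 89.8·(cos(-38.9°) + j·sin(-38.9°)) = 69.89 - j56.39 V
Step 2 — Sum components: V_total = 391.5 - j120.9 V.
Step 3 — Convert to polar: |V_total| = 409.7 V, ∠V_total = -17.2°.

V_total = 409.7∠-17.2° V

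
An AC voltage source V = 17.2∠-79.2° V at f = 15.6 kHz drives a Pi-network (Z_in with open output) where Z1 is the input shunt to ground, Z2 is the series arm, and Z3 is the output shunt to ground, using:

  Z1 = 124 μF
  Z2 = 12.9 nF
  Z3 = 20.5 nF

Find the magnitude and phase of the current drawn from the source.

Step 1 — Angular frequency: ω = 2π·f = 2π·1.56e+04 = 9.802e+04 rad/s.
Step 2 — Component impedances:
  Z1: Z = 1/(jωC) = -j/(ω·C) = 0 - j0.08228 Ω
  Z2: Z = 1/(jωC) = -j/(ω·C) = 0 - j790.9 Ω
  Z3: Z = 1/(jωC) = -j/(ω·C) = 0 - j497.7 Ω
Step 3 — With open output, the series arm Z2 and the output shunt Z3 appear in series to ground: Z2 + Z3 = 0 - j1289 Ω.
Step 4 — Parallel with input shunt Z1: Z_in = Z1 || (Z2 + Z3) = 0 - j0.08227 Ω = 0.08227∠-90.0° Ω.
Step 5 — Source phasor: V = 17.2∠-79.2° V = 3.223 - j16.9 V.
Step 6 — Ohm's law: I = V / Z_total = (3.223 - j16.9) / (0 - j0.08227) = 205.4 + j39.17 A.
Step 7 — Convert to polar: |I| = 209.1 A, ∠I = 10.8°.

I = 209.1∠10.8° A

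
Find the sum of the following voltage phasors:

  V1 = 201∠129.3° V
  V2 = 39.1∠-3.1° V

Step 1 — Convert each phasor to rectangular form:
  V1 = 201·(cos(129.3°) + j·sin(129.3°)) = -127.3 + j155.5 V
  V2 = 39.1·(cos(-3.1°) + j·sin(-3.1°)) = 39.04 - j2.114 V
Step 2 — Sum components: V_total = -88.27 + j153.4 V.
Step 3 — Convert to polar: |V_total| = 177 V, ∠V_total = 119.9°.

V_total = 177∠119.9° V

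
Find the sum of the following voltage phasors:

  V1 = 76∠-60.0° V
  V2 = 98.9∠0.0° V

Step 1 — Convert each phasor to rectangular form:
  V1 = 76·(cos(-60.0°) + j·sin(-60.0°)) = 38 - j65.82 V
  V2 = 98.9·(cos(0.0°) + j·sin(0.0°)) = 98.9 V
Step 2 — Sum components: V_total = 136.9 - j65.82 V.
Step 3 — Convert to polar: |V_total| = 151.9 V, ∠V_total = -25.7°.

V_total = 151.9∠-25.7° V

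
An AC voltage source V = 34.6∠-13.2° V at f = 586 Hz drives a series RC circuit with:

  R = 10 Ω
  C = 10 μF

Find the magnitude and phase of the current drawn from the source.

Step 1 — Angular frequency: ω = 2π·f = 2π·586 = 3682 rad/s.
Step 2 — Component impedances:
  R: Z = R = 10 Ω
  C: Z = 1/(jωC) = -j/(ω·C) = 0 - j27.16 Ω
Step 3 — Series combination: Z_total = R + C = 10 - j27.16 Ω = 28.94∠-69.8° Ω.
Step 4 — Source phasor: V = 34.6∠-13.2° V = 33.69 - j7.901 V.
Step 5 — Ohm's law: I = V / Z_total = (33.69 - j7.901) / (10 - j27.16) = 0.6583 + j0.9979 A.
Step 6 — Convert to polar: |I| = 1.195 A, ∠I = 56.6°.

I = 1.195∠56.6° A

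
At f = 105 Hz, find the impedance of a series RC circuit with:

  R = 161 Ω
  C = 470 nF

Step 1 — Angular frequency: ω = 2π·f = 2π·105 = 659.7 rad/s.
Step 2 — Component impedances:
  R: Z = R = 161 Ω
  C: Z = 1/(jωC) = -j/(ω·C) = 0 - j3225 Ω
Step 3 — Series combination: Z_total = R + C = 161 - j3225 Ω = 3229∠-87.1° Ω.

Z = 161 - j3225 Ω = 3229∠-87.1° Ω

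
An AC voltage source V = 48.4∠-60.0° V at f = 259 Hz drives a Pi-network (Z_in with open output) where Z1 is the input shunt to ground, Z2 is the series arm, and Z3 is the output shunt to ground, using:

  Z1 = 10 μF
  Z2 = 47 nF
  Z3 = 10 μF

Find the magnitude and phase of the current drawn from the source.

Step 1 — Angular frequency: ω = 2π·f = 2π·259 = 1627 rad/s.
Step 2 — Component impedances:
  Z1: Z = 1/(jωC) = -j/(ω·C) = 0 - j61.45 Ω
  Z2: Z = 1/(jωC) = -j/(ω·C) = 0 - j1.307e+04 Ω
  Z3: Z = 1/(jωC) = -j/(ω·C) = 0 - j61.45 Ω
Step 3 — With open output, the series arm Z2 and the output shunt Z3 appear in series to ground: Z2 + Z3 = 0 - j1.314e+04 Ω.
Step 4 — Parallel with input shunt Z1: Z_in = Z1 || (Z2 + Z3) = 0 - j61.16 Ω = 61.16∠-90.0° Ω.
Step 5 — Source phasor: V = 48.4∠-60.0° V = 24.2 - j41.92 V.
Step 6 — Ohm's law: I = V / Z_total = (24.2 - j41.92) / (0 - j61.16) = 0.6853 + j0.3957 A.
Step 7 — Convert to polar: |I| = 0.7913 A, ∠I = 30.0°.

I = 0.7913∠30.0° A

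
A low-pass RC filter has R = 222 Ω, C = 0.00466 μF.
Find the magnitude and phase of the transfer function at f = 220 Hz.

Step 1 — Angular frequency: ω = 2π·220 = 1382 rad/s.
Step 2 — Transfer function: H(jω) = 1/(1 + jωRC).
Step 3 — Denominator: 1 + jωRC = 1 + j·1382·222·4.66e-09 = 1 + j0.00143.
Step 4 — H = 1 - j0.00143.
Step 5 — Magnitude: |H| = 1 (-0.0 dB); phase: φ = -0.1°.

|H| = 1 (-0.0 dB), φ = -0.1°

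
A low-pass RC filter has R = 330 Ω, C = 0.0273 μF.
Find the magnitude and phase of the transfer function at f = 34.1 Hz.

Step 1 — Angular frequency: ω = 2π·34.1 = 214.3 rad/s.
Step 2 — Transfer function: H(jω) = 1/(1 + jωRC).
Step 3 — Denominator: 1 + jωRC = 1 + j·214.3·330·2.73e-08 = 1 + j0.00193.
Step 4 — H = 1 - j0.00193.
Step 5 — Magnitude: |H| = 1 (-0.0 dB); phase: φ = -0.1°.

|H| = 1 (-0.0 dB), φ = -0.1°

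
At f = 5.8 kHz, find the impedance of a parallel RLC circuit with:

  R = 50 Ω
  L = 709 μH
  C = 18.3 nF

Step 1 — Angular frequency: ω = 2π·f = 2π·5800 = 3.644e+04 rad/s.
Step 2 — Component impedances:
  R: Z = R = 50 Ω
  L: Z = jωL = j·3.644e+04·0.000709 = 0 + j25.84 Ω
  C: Z = 1/(jωC) = -j/(ω·C) = 0 - j1499 Ω
Step 3 — Parallel combination: 1/Z_total = 1/R + 1/L + 1/C; Z_total = 10.83 + j20.6 Ω = 23.27∠62.3° Ω.

Z = 10.83 + j20.6 Ω = 23.27∠62.3° Ω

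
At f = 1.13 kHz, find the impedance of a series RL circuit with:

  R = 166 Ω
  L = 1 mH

Step 1 — Angular frequency: ω = 2π·f = 2π·1130 = 7100 rad/s.
Step 2 — Component impedances:
  R: Z = R = 166 Ω
  L: Z = jωL = j·7100·0.001 = 0 + j7.1 Ω
Step 3 — Series combination: Z_total = R + L = 166 + j7.1 Ω = 166.2∠2.4° Ω.

Z = 166 + j7.1 Ω = 166.2∠2.4° Ω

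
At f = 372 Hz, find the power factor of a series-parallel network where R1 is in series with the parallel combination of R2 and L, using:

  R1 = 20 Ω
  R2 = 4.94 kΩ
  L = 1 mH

Step 1 — Angular frequency: ω = 2π·f = 2π·372 = 2337 rad/s.
Step 2 — Component impedances:
  R1: Z = R = 20 Ω
  R2: Z = R = 4940 Ω
  L: Z = jωL = j·2337·0.001 = 0 + j2.337 Ω
Step 3 — Parallel branch: R2 || L = 1/(1/R2 + 1/L) = 0.001106 + j2.337 Ω.
Step 4 — Series with R1: Z_total = R1 + (R2 || L) = 20 + j2.337 Ω = 20.14∠6.7° Ω.
Step 5 — Power factor: PF = cos(φ) = Re(Z)/|Z| = 20.001/20.137 = 0.9932.
Step 6 — Type: Im(Z) = 2.337 ⇒ lagging (phase φ = 6.7°).

PF = 0.9932 (lagging, φ = 6.7°)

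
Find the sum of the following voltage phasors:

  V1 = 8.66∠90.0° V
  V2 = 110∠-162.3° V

Step 1 — Convert each phasor to rectangular form:
  V1 = 8.66·(cos(90.0°) + j·sin(90.0°)) = 0 + j8.66 V
  V2 = 110·(cos(-162.3°) + j·sin(-162.3°)) = -104.8 - j33.44 V
Step 2 — Sum components: V_total = -104.8 - j24.78 V.
Step 3 — Convert to polar: |V_total| = 107.7 V, ∠V_total = -166.7°.

V_total = 107.7∠-166.7° V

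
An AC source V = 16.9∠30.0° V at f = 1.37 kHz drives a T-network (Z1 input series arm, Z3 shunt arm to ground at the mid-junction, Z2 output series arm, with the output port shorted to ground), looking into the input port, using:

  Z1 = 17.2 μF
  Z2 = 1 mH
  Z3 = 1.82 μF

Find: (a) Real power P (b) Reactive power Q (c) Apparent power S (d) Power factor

Step 1 — Angular frequency: ω = 2π·f = 2π·1370 = 8608 rad/s.
Step 2 — Component impedances:
  Z1: Z = 1/(jωC) = -j/(ω·C) = 0 - j6.754 Ω
  Z2: Z = jωL = j·8608·0.001 = 0 + j8.608 Ω
  Z3: Z = 1/(jωC) = -j/(ω·C) = 0 - j63.83 Ω
Step 3 — With the output port shorted to ground, the output series arm Z2 runs from the junction to ground; the shunt arm Z3 also runs from the junction to ground. They appear in parallel: Z3 || Z2 = 0 + j9.95 Ω.
Step 4 — Series with input arm Z1: Z_in = Z1 + (Z3 || Z2) = 0 + j3.196 Ω = 3.196∠90.0° Ω.
Step 5 — Source phasor: V = 16.9∠30.0° V = 14.64 + j8.45 V.
Step 6 — Current: I = V / Z = 2.644 - j4.58 A = 5.289∠-60.0° A.
Step 7 — Complex power: S = V·I* = 0 + j89.38 VA.
Step 8 — Real power: P = Re(S) = 0 W.
Step 9 — Reactive power: Q = Im(S) = 89.38 VAR.
Step 10 — Apparent power: |S| = 89.38 VA.
Step 11 — Power factor: PF = P/|S| = 0 (lagging).

(a) P = 0 W  (b) Q = 89.38 VAR  (c) S = 89.38 VA  (d) PF = 0 (lagging)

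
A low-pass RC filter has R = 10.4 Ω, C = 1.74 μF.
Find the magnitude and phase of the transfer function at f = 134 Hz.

Step 1 — Angular frequency: ω = 2π·134 = 841.9 rad/s.
Step 2 — Transfer function: H(jω) = 1/(1 + jωRC).
Step 3 — Denominator: 1 + jωRC = 1 + j·841.9·10.4·1.74e-06 = 1 + j0.01524.
Step 4 — H = 0.9998 - j0.01523.
Step 5 — Magnitude: |H| = 0.9999 (-0.0 dB); phase: φ = -0.9°.

|H| = 0.9999 (-0.0 dB), φ = -0.9°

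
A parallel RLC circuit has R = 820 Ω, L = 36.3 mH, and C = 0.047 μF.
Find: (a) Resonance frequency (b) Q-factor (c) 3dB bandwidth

Step 1 — Resonance: ω₀ = 1/√(LC) = 1/√(0.0363·4.7e-08) = 2.421e+04 rad/s.
Step 2 — f₀ = ω₀/(2π) = 3853 Hz.
Step 3 — Parallel Q: Q = R/(ω₀L) = 820/(2.421e+04·0.0363) = 0.9331.
Step 4 — Bandwidth: Δω = ω₀/Q = 2.595e+04 rad/s; BW = Δω/(2π) = 4130 Hz.

(a) f₀ = 3853 Hz  (b) Q = 0.9331  (c) BW = 4130 Hz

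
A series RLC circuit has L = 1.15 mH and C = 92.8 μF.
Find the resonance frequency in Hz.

Step 1 — Resonance condition Im(Z)=0 gives ω₀ = 1/√(LC).
Step 2 — ω₀ = 1/√(0.00115·9.28e-05) = 3061 rad/s.
Step 3 — f₀ = ω₀/(2π) = 487.2 Hz.

f₀ = 487.2 Hz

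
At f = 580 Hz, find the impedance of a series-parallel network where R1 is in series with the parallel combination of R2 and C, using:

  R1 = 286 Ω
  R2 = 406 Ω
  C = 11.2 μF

Step 1 — Angular frequency: ω = 2π·f = 2π·580 = 3644 rad/s.
Step 2 — Component impedances:
  R1: Z = R = 286 Ω
  R2: Z = R = 406 Ω
  C: Z = 1/(jωC) = -j/(ω·C) = 0 - j24.5 Ω
Step 3 — Parallel branch: R2 || C = 1/(1/R2 + 1/C) = 1.473 - j24.41 Ω.
Step 4 — Series with R1: Z_total = R1 + (R2 || C) = 287.5 - j24.41 Ω = 288.5∠-4.9° Ω.

Z = 287.5 - j24.41 Ω = 288.5∠-4.9° Ω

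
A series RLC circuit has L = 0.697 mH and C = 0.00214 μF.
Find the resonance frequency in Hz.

Step 1 — Resonance condition Im(Z)=0 gives ω₀ = 1/√(LC).
Step 2 — ω₀ = 1/√(0.000697·2.14e-09) = 8.188e+05 rad/s.
Step 3 — f₀ = ω₀/(2π) = 1.303e+05 Hz.

f₀ = 1.303e+05 Hz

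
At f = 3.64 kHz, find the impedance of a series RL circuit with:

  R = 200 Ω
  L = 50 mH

Step 1 — Angular frequency: ω = 2π·f = 2π·3640 = 2.287e+04 rad/s.
Step 2 — Component impedances:
  R: Z = R = 200 Ω
  L: Z = jωL = j·2.287e+04·0.05 = 0 + j1144 Ω
Step 3 — Series combination: Z_total = R + L = 200 + j1144 Ω = 1161∠80.1° Ω.

Z = 200 + j1144 Ω = 1161∠80.1° Ω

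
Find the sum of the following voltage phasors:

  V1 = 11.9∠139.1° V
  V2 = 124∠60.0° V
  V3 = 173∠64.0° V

Step 1 — Convert each phasor to rectangular form:
  V1 = 11.9·(cos(139.1°) + j·sin(139.1°)) = -8.995 + j7.791 V
  V2 = 124·(cos(60.0°) + j·sin(60.0°)) = 62 + j107.4 V
  V3 = 173·(cos(64.0°) + j·sin(64.0°)) = 75.84 + j155.5 V
Step 2 — Sum components: V_total = 128.8 + j270.7 V.
Step 3 — Convert to polar: |V_total| = 299.8 V, ∠V_total = 64.5°.

V_total = 299.8∠64.5° V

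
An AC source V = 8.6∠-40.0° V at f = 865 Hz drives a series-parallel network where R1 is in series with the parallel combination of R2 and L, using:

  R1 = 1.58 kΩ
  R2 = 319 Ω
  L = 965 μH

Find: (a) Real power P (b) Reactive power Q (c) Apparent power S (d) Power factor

Step 1 — Angular frequency: ω = 2π·f = 2π·865 = 5435 rad/s.
Step 2 — Component impedances:
  R1: Z = R = 1580 Ω
  R2: Z = R = 319 Ω
  L: Z = jωL = j·5435·0.000965 = 0 + j5.245 Ω
Step 3 — Parallel branch: R2 || L = 1/(1/R2 + 1/L) = 0.08621 + j5.243 Ω.
Step 4 — Series with R1: Z_total = R1 + (R2 || L) = 1580 + j5.243 Ω = 1580∠0.2° Ω.
Step 5 — Source phasor: V = 8.6∠-40.0° V = 6.588 - j5.528 V.
Step 6 — Current: I = V / Z = 0.004158 - j0.003512 A = 0.005443∠-40.2° A.
Step 7 — Complex power: S = V·I* = 0.04681 + j0.0001553 VA.
Step 8 — Real power: P = Re(S) = 0.04681 W.
Step 9 — Reactive power: Q = Im(S) = 0.0001553 VAR.
Step 10 — Apparent power: |S| = 0.04681 VA.
Step 11 — Power factor: PF = P/|S| = 1 (lagging).

(a) P = 0.04681 W  (b) Q = 0.0001553 VAR  (c) S = 0.04681 VA  (d) PF = 1 (lagging)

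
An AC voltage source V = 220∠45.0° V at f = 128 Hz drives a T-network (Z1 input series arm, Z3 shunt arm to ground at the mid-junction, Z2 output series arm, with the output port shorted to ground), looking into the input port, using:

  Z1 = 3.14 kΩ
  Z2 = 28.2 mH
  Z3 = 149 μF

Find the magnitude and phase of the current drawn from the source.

Step 1 — Angular frequency: ω = 2π·f = 2π·128 = 804.2 rad/s.
Step 2 — Component impedances:
  Z1: Z = R = 3140 Ω
  Z2: Z = jωL = j·804.2·0.0282 = 0 + j22.68 Ω
  Z3: Z = 1/(jωC) = -j/(ω·C) = 0 - j8.345 Ω
Step 3 — With the output port shorted to ground, the output series arm Z2 runs from the junction to ground; the shunt arm Z3 also runs from the junction to ground. They appear in parallel: Z3 || Z2 = 0 - j13.2 Ω.
Step 4 — Series with input arm Z1: Z_in = Z1 + (Z3 || Z2) = 3140 - j13.2 Ω = 3140∠-0.2° Ω.
Step 5 — Source phasor: V = 220∠45.0° V = 155.6 + j155.6 V.
Step 6 — Ohm's law: I = V / Z_total = (155.6 + j155.6) / (3140 - j13.2) = 0.04933 + j0.04975 A.
Step 7 — Convert to polar: |I| = 0.07006 A, ∠I = 45.2°.

I = 0.07006∠45.2° A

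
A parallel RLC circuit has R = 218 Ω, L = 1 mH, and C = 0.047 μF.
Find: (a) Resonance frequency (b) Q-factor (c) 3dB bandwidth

Step 1 — Resonance: ω₀ = 1/√(LC) = 1/√(0.001·4.7e-08) = 1.459e+05 rad/s.
Step 2 — f₀ = ω₀/(2π) = 2.322e+04 Hz.
Step 3 — Parallel Q: Q = R/(ω₀L) = 218/(1.459e+05·0.001) = 1.495.
Step 4 — Bandwidth: Δω = ω₀/Q = 9.76e+04 rad/s; BW = Δω/(2π) = 1.553e+04 Hz.

(a) f₀ = 2.322e+04 Hz  (b) Q = 1.495  (c) BW = 1.553e+04 Hz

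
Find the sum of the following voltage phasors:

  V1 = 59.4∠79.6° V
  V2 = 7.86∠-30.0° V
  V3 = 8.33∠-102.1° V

Step 1 — Convert each phasor to rectangular form:
  V1 = 59.4·(cos(79.6°) + j·sin(79.6°)) = 10.72 + j58.42 V
  V2 = 7.86·(cos(-30.0°) + j·sin(-30.0°)) = 6.807 - j3.93 V
  V3 = 8.33·(cos(-102.1°) + j·sin(-102.1°)) = -1.746 - j8.145 V
Step 2 — Sum components: V_total = 15.78 + j46.35 V.
Step 3 — Convert to polar: |V_total| = 48.96 V, ∠V_total = 71.2°.

V_total = 48.96∠71.2° V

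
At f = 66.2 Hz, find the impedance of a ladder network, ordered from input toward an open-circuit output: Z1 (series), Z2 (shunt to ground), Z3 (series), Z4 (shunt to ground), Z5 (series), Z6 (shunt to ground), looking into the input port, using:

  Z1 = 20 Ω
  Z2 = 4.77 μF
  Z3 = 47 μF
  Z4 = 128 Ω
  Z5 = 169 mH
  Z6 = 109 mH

Step 1 — Angular frequency: ω = 2π·f = 2π·66.2 = 415.9 rad/s.
Step 2 — Component impedances:
  Z1: Z = R = 20 Ω
  Z2: Z = 1/(jωC) = -j/(ω·C) = 0 - j504 Ω
  Z3: Z = 1/(jωC) = -j/(ω·C) = 0 - j51.15 Ω
  Z4: Z = R = 128 Ω
  Z5: Z = jωL = j·415.9·0.169 = 0 + j70.3 Ω
  Z6: Z = jωL = j·415.9·0.109 = 0 + j45.34 Ω
Step 3 — Ladder network (open output): work backward from the far end, alternating series and parallel combinations. Z_in = 79.67 + j5.855 Ω = 79.88∠4.2° Ω.

Z = 79.67 + j5.855 Ω = 79.88∠4.2° Ω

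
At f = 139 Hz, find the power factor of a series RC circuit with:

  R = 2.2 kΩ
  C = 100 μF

Step 1 — Angular frequency: ω = 2π·f = 2π·139 = 873.4 rad/s.
Step 2 — Component impedances:
  R: Z = R = 2200 Ω
  C: Z = 1/(jωC) = -j/(ω·C) = 0 - j11.45 Ω
Step 3 — Series combination: Z_total = R + C = 2200 - j11.45 Ω = 2200∠-0.3° Ω.
Step 4 — Power factor: PF = cos(φ) = Re(Z)/|Z| = 2200/2200 = 1.
Step 5 — Type: Im(Z) = -11.45 ⇒ leading (phase φ = -0.3°).

PF = 1 (leading, φ = -0.3°)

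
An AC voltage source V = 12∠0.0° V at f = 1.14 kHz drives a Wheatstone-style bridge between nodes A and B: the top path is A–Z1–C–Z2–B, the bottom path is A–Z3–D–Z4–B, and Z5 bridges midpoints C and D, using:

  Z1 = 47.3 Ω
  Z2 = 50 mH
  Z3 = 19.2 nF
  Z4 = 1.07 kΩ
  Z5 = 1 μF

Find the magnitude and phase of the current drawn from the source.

Step 1 — Angular frequency: ω = 2π·f = 2π·1140 = 7163 rad/s.
Step 2 — Component impedances:
  Z1: Z = R = 47.3 Ω
  Z2: Z = jωL = j·7163·0.05 = 0 + j358.1 Ω
  Z3: Z = 1/(jωC) = -j/(ω·C) = 0 - j7271 Ω
  Z4: Z = R = 1070 Ω
  Z5: Z = 1/(jωC) = -j/(ω·C) = 0 - j139.6 Ω
Step 3 — Bridge requires nodal analysis (the Z5 bridge couples midpoints C and D, so the two paths cannot be reduced to a simple series/parallel combination). Setting node B to ground and injecting 1 A at node A, the 3-node admittance system at A, C, D solves to V_A = Z_AB = 162.1 + j333.5 Ω = 370.8∠64.1° Ω.
Step 4 — Source phasor: V = 12∠0.0° V = 12 V.
Step 5 — Ohm's law: I = V / Z_total = (12) / (162.1 + j333.5) = 0.01415 - j0.0291 A.
Step 6 — Convert to polar: |I| = 0.03236 A, ∠I = -64.1°.

I = 0.03236∠-64.1° A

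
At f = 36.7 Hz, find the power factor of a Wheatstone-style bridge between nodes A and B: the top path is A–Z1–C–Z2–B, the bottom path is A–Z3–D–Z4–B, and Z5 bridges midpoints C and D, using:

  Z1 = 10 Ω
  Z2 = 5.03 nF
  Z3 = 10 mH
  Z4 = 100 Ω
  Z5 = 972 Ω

Step 1 — Angular frequency: ω = 2π·f = 2π·36.7 = 230.6 rad/s.
Step 2 — Component impedances:
  Z1: Z = R = 10 Ω
  Z2: Z = 1/(jωC) = -j/(ω·C) = 0 - j8.622e+05 Ω
  Z3: Z = jωL = j·230.6·0.01 = 0 + j2.306 Ω
  Z4: Z = R = 100 Ω
  Z5: Z = R = 972 Ω
Step 3 — Bridge requires nodal analysis (the Z5 bridge couples midpoints C and D, so the two paths cannot be reduced to a simple series/parallel combination). Setting node B to ground and injecting 1 A at node A, the 3-node admittance system at A, C, D solves to V_A = Z_AB = 100 + j2.294 Ω = 100∠1.3° Ω.
Step 4 — Power factor: PF = cos(φ) = Re(Z)/|Z| = 100.006/100.032 = 0.9997.
Step 5 — Type: Im(Z) = 2.294 ⇒ lagging (phase φ = 1.3°).

PF = 0.9997 (lagging, φ = 1.3°)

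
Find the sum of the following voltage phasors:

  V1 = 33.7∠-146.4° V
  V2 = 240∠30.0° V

Step 1 — Convert each phasor to rectangular form:
  V1 = 33.7·(cos(-146.4°) + j·sin(-146.4°)) = -28.07 - j18.65 V
  V2 = 240·(cos(30.0°) + j·sin(30.0°)) = 207.8 + j120 V
Step 2 — Sum components: V_total = 179.8 + j101.4 V.
Step 3 — Convert to polar: |V_total| = 206.4 V, ∠V_total = 29.4°.

V_total = 206.4∠29.4° V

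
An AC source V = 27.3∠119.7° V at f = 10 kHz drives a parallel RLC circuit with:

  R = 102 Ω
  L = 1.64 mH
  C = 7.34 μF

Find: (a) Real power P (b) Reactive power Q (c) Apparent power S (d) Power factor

Step 1 — Angular frequency: ω = 2π·f = 2π·1e+04 = 6.283e+04 rad/s.
Step 2 — Component impedances:
  R: Z = R = 102 Ω
  L: Z = jωL = j·6.283e+04·0.00164 = 0 + j103 Ω
  C: Z = 1/(jωC) = -j/(ω·C) = 0 - j2.168 Ω
Step 3 — Parallel combination: 1/Z_total = 1/R + 1/L + 1/C; Z_total = 0.04807 - j2.214 Ω = 2.214∠-88.8° Ω.
Step 4 — Source phasor: V = 27.3∠119.7° V = -13.53 + j23.71 V.
Step 5 — Current: I = V / Z = -10.84 - j5.874 A = 12.33∠-151.5° A.
Step 6 — Complex power: S = V·I* = 7.307 - j336.5 VA.
Step 7 — Real power: P = Re(S) = 7.307 W.
Step 8 — Reactive power: Q = Im(S) = -336.5 VAR.
Step 9 — Apparent power: |S| = 336.6 VA.
Step 10 — Power factor: PF = P/|S| = 0.02171 (leading).

(a) P = 7.307 W  (b) Q = -336.5 VAR  (c) S = 336.6 VA  (d) PF = 0.02171 (leading)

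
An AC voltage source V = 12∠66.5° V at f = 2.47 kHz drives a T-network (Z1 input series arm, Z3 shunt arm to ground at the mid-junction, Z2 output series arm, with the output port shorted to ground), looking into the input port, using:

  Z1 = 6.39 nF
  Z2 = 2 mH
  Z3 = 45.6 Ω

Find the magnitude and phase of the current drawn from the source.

Step 1 — Angular frequency: ω = 2π·f = 2π·2470 = 1.552e+04 rad/s.
Step 2 — Component impedances:
  Z1: Z = 1/(jωC) = -j/(ω·C) = 0 - j1.008e+04 Ω
  Z2: Z = jωL = j·1.552e+04·0.002 = 0 + j31.04 Ω
  Z3: Z = R = 45.6 Ω
Step 3 — With the output port shorted to ground, the output series arm Z2 runs from the junction to ground; the shunt arm Z3 also runs from the junction to ground. They appear in parallel: Z3 || Z2 = 14.44 + j21.21 Ω.
Step 4 — Series with input arm Z1: Z_in = Z1 + (Z3 || Z2) = 14.44 - j1.006e+04 Ω = 1.006e+04∠-89.9° Ω.
Step 5 — Source phasor: V = 12∠66.5° V = 4.785 + j11 V.
Step 6 — Ohm's law: I = V / Z_total = (4.785 + j11) / (14.44 - j1.006e+04) = -0.001093 + j0.0004771 A.
Step 7 — Convert to polar: |I| = 0.001193 A, ∠I = 156.4°.

I = 0.001193∠156.4° A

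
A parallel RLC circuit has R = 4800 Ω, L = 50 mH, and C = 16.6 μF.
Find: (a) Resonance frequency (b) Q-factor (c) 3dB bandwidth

Step 1 — Resonance: ω₀ = 1/√(LC) = 1/√(0.05·1.66e-05) = 1098 rad/s.
Step 2 — f₀ = ω₀/(2π) = 174.7 Hz.
Step 3 — Parallel Q: Q = R/(ω₀L) = 4800/(1098·0.05) = 87.46.
Step 4 — Bandwidth: Δω = ω₀/Q = 12.55 rad/s; BW = Δω/(2π) = 1.997 Hz.

(a) f₀ = 174.7 Hz  (b) Q = 87.46  (c) BW = 1.997 Hz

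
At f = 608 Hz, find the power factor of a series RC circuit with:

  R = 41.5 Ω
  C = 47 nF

Step 1 — Angular frequency: ω = 2π·f = 2π·608 = 3820 rad/s.
Step 2 — Component impedances:
  R: Z = R = 41.5 Ω
  C: Z = 1/(jωC) = -j/(ω·C) = 0 - j5570 Ω
Step 3 — Series combination: Z_total = R + C = 41.5 - j5570 Ω = 5570∠-89.6° Ω.
Step 4 — Power factor: PF = cos(φ) = Re(Z)/|Z| = 41.5/5570 = 0.007451.
Step 5 — Type: Im(Z) = -5570 ⇒ leading (phase φ = -89.6°).

PF = 0.007451 (leading, φ = -89.6°)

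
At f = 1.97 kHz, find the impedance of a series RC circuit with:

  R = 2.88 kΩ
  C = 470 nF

Step 1 — Angular frequency: ω = 2π·f = 2π·1970 = 1.238e+04 rad/s.
Step 2 — Component impedances:
  R: Z = R = 2880 Ω
  C: Z = 1/(jωC) = -j/(ω·C) = 0 - j171.9 Ω
Step 3 — Series combination: Z_total = R + C = 2880 - j171.9 Ω = 2885∠-3.4° Ω.

Z = 2880 - j171.9 Ω = 2885∠-3.4° Ω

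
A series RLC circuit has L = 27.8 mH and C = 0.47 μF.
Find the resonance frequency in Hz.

Step 1 — Resonance condition Im(Z)=0 gives ω₀ = 1/√(LC).
Step 2 — ω₀ = 1/√(0.0278·4.7e-07) = 8748 rad/s.
Step 3 — f₀ = ω₀/(2π) = 1392 Hz.

f₀ = 1392 Hz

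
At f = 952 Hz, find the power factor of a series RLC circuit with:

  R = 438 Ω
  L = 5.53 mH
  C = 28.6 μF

Step 1 — Angular frequency: ω = 2π·f = 2π·952 = 5982 rad/s.
Step 2 — Component impedances:
  R: Z = R = 438 Ω
  L: Z = jωL = j·5982·0.00553 = 0 + j33.08 Ω
  C: Z = 1/(jωC) = -j/(ω·C) = 0 - j5.845 Ω
Step 3 — Series combination: Z_total = R + L + C = 438 + j27.23 Ω = 438.8∠3.6° Ω.
Step 4 — Power factor: PF = cos(φ) = Re(Z)/|Z| = 438/438.85 = 0.9981.
Step 5 — Type: Im(Z) = 27.23 ⇒ lagging (phase φ = 3.6°).

PF = 0.9981 (lagging, φ = 3.6°)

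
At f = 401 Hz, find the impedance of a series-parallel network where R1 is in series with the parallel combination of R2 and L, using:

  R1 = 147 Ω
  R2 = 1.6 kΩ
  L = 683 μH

Step 1 — Angular frequency: ω = 2π·f = 2π·401 = 2520 rad/s.
Step 2 — Component impedances:
  R1: Z = R = 147 Ω
  R2: Z = R = 1600 Ω
  L: Z = jωL = j·2520·0.000683 = 0 + j1.721 Ω
Step 3 — Parallel branch: R2 || L = 1/(1/R2 + 1/L) = 0.001851 + j1.721 Ω.
Step 4 — Series with R1: Z_total = R1 + (R2 || L) = 147 + j1.721 Ω = 147∠0.7° Ω.

Z = 147 + j1.721 Ω = 147∠0.7° Ω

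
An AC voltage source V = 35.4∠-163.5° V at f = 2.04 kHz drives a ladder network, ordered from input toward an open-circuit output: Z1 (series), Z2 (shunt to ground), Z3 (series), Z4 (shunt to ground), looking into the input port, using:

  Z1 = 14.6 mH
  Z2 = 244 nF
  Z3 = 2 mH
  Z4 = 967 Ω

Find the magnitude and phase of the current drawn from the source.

Step 1 — Angular frequency: ω = 2π·f = 2π·2040 = 1.282e+04 rad/s.
Step 2 — Component impedances:
  Z1: Z = jωL = j·1.282e+04·0.0146 = 0 + j187.1 Ω
  Z2: Z = 1/(jωC) = -j/(ω·C) = 0 - j319.7 Ω
  Z3: Z = jωL = j·1.282e+04·0.002 = 0 + j25.64 Ω
  Z4: Z = R = 967 Ω
Step 3 — Ladder network (open output): work backward from the far end, alternating series and parallel combinations. Z_in = 96.77 - j103.2 Ω = 141.5∠-46.8° Ω.
Step 4 — Source phasor: V = 35.4∠-163.5° V = -33.94 - j10.05 V.
Step 5 — Ohm's law: I = V / Z_total = (-33.94 - j10.05) / (96.77 - j103.2) = -0.1123 - j0.2236 A.
Step 6 — Convert to polar: |I| = 0.2503 A, ∠I = -116.7°.

I = 0.2503∠-116.7° A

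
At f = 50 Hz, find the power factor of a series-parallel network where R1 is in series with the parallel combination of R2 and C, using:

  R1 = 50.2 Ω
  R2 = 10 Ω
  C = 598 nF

Step 1 — Angular frequency: ω = 2π·f = 2π·50 = 314.2 rad/s.
Step 2 — Component impedances:
  R1: Z = R = 50.2 Ω
  R2: Z = R = 10 Ω
  C: Z = 1/(jωC) = -j/(ω·C) = 0 - j5323 Ω
Step 3 — Parallel branch: R2 || C = 1/(1/R2 + 1/C) = 10 - j0.01879 Ω.
Step 4 — Series with R1: Z_total = R1 + (R2 || C) = 60.2 - j0.01879 Ω = 60.2∠-0.0° Ω.
Step 5 — Power factor: PF = cos(φ) = Re(Z)/|Z| = 60.2/60.2 = 1.
Step 6 — Type: Im(Z) = -0.01879 ⇒ leading (phase φ = -0.0°).

PF = 1 (leading, φ = -0.0°)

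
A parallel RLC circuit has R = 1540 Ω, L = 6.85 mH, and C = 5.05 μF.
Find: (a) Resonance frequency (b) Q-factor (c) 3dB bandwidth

Step 1 — Resonance: ω₀ = 1/√(LC) = 1/√(0.00685·5.05e-06) = 5377 rad/s.
Step 2 — f₀ = ω₀/(2π) = 855.7 Hz.
Step 3 — Parallel Q: Q = R/(ω₀L) = 1540/(5377·0.00685) = 41.81.
Step 4 — Bandwidth: Δω = ω₀/Q = 128.6 rad/s; BW = Δω/(2π) = 20.46 Hz.

(a) f₀ = 855.7 Hz  (b) Q = 41.81  (c) BW = 20.46 Hz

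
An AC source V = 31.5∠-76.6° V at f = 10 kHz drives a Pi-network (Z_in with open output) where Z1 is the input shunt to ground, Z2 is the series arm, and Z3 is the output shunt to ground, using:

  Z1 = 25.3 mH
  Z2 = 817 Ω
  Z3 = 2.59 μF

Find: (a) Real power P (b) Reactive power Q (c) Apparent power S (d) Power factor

Step 1 — Angular frequency: ω = 2π·f = 2π·1e+04 = 6.283e+04 rad/s.
Step 2 — Component impedances:
  Z1: Z = jωL = j·6.283e+04·0.0253 = 0 + j1590 Ω
  Z2: Z = R = 817 Ω
  Z3: Z = 1/(jωC) = -j/(ω·C) = 0 - j6.145 Ω
Step 3 — With open output, the series arm Z2 and the output shunt Z3 appear in series to ground: Z2 + Z3 = 817 - j6.145 Ω.
Step 4 — Parallel with input shunt Z1: Z_in = Z1 || (Z2 + Z3) = 650.3 + j329.3 Ω = 728.9∠26.9° Ω.
Step 5 — Source phasor: V = 31.5∠-76.6° V = 7.3 - j30.64 V.
Step 6 — Current: I = V / Z = -0.01006 - j0.04203 A = 0.04322∠-103.5° A.
Step 7 — Complex power: S = V·I* = 1.214 + j0.6151 VA.
Step 8 — Real power: P = Re(S) = 1.214 W.
Step 9 — Reactive power: Q = Im(S) = 0.6151 VAR.
Step 10 — Apparent power: |S| = 1.361 VA.
Step 11 — Power factor: PF = P/|S| = 0.8921 (lagging).

(a) P = 1.214 W  (b) Q = 0.6151 VAR  (c) S = 1.361 VA  (d) PF = 0.8921 (lagging)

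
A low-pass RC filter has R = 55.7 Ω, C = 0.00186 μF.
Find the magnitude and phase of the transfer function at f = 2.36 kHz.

Step 1 — Angular frequency: ω = 2π·2360 = 1.483e+04 rad/s.
Step 2 — Transfer function: H(jω) = 1/(1 + jωRC).
Step 3 — Denominator: 1 + jωRC = 1 + j·1.483e+04·55.7·1.86e-09 = 1 + j0.001536.
Step 4 — H = 1 - j0.001536.
Step 5 — Magnitude: |H| = 1 (-0.0 dB); phase: φ = -0.1°.

|H| = 1 (-0.0 dB), φ = -0.1°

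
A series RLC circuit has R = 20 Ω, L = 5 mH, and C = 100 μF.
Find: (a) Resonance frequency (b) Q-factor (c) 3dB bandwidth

Step 1 — Resonance condition Im(Z)=0 gives ω₀ = 1/√(LC).
Step 2 — ω₀ = 1/√(0.005·0.0001) = 1414 rad/s.
Step 3 — f₀ = ω₀/(2π) = 225.1 Hz.
Step 4 — Series Q: Q = ω₀L/R = 1414·0.005/20 = 0.3536.
Step 5 — 3dB bandwidth: Δω = ω₀/Q = 4000 rad/s; BW = Δω/(2π) = 636.6 Hz.

(a) f₀ = 225.1 Hz  (b) Q = 0.3536  (c) BW = 636.6 Hz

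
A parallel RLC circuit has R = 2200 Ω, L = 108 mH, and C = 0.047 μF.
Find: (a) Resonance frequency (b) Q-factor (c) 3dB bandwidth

Step 1 — Resonance: ω₀ = 1/√(LC) = 1/√(0.108·4.7e-08) = 1.404e+04 rad/s.
Step 2 — f₀ = ω₀/(2π) = 2234 Hz.
Step 3 — Parallel Q: Q = R/(ω₀L) = 2200/(1.404e+04·0.108) = 1.451.
Step 4 — Bandwidth: Δω = ω₀/Q = 9671 rad/s; BW = Δω/(2π) = 1539 Hz.

(a) f₀ = 2234 Hz  (b) Q = 1.451  (c) BW = 1539 Hz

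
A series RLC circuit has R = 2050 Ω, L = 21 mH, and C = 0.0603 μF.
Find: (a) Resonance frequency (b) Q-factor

Step 1 — Resonance condition Im(Z)=0 gives ω₀ = 1/√(LC).
Step 2 — ω₀ = 1/√(0.021·6.03e-08) = 2.81e+04 rad/s.
Step 3 — f₀ = ω₀/(2π) = 4473 Hz.
Step 4 — Series Q: Q = ω₀L/R = 2.81e+04·0.021/2050 = 0.2879.

(a) f₀ = 4473 Hz  (b) Q = 0.2879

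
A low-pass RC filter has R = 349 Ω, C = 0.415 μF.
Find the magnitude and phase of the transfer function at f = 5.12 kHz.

Step 1 — Angular frequency: ω = 2π·5120 = 3.217e+04 rad/s.
Step 2 — Transfer function: H(jω) = 1/(1 + jωRC).
Step 3 — Denominator: 1 + jωRC = 1 + j·3.217e+04·349·4.15e-07 = 1 + j4.659.
Step 4 — H = 0.04403 - j0.2052.
Step 5 — Magnitude: |H| = 0.2098 (-13.6 dB); phase: φ = -77.9°.

|H| = 0.2098 (-13.6 dB), φ = -77.9°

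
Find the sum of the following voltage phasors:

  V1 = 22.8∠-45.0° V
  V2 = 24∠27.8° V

Step 1 — Convert each phasor to rectangular form:
  V1 = 22.8·(cos(-45.0°) + j·sin(-45.0°)) = 16.12 - j16.12 V
  V2 = 24·(cos(27.8°) + j·sin(27.8°)) = 21.23 + j11.19 V
Step 2 — Sum components: V_total = 37.35 - j4.929 V.
Step 3 — Convert to polar: |V_total| = 37.68 V, ∠V_total = -7.5°.

V_total = 37.68∠-7.5° V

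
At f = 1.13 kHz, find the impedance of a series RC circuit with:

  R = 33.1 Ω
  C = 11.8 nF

Step 1 — Angular frequency: ω = 2π·f = 2π·1130 = 7100 rad/s.
Step 2 — Component impedances:
  R: Z = R = 33.1 Ω
  C: Z = 1/(jωC) = -j/(ω·C) = 0 - j1.194e+04 Ω
Step 3 — Series combination: Z_total = R + C = 33.1 - j1.194e+04 Ω = 1.194e+04∠-89.8° Ω.

Z = 33.1 - j1.194e+04 Ω = 1.194e+04∠-89.8° Ω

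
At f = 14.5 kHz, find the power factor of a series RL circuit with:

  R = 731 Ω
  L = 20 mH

Step 1 — Angular frequency: ω = 2π·f = 2π·1.45e+04 = 9.111e+04 rad/s.
Step 2 — Component impedances:
  R: Z = R = 731 Ω
  L: Z = jωL = j·9.111e+04·0.02 = 0 + j1822 Ω
Step 3 — Series combination: Z_total = R + L = 731 + j1822 Ω = 1963∠68.1° Ω.
Step 4 — Power factor: PF = cos(φ) = Re(Z)/|Z| = 731/1963.3 = 0.3723.
Step 5 — Type: Im(Z) = 1822 ⇒ lagging (phase φ = 68.1°).

PF = 0.3723 (lagging, φ = 68.1°)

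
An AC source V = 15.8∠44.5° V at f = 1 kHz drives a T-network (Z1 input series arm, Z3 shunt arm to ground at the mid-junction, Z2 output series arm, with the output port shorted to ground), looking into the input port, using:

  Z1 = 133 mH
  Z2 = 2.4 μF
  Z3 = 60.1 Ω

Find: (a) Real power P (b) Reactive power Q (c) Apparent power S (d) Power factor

Step 1 — Angular frequency: ω = 2π·f = 2π·1000 = 6283 rad/s.
Step 2 — Component impedances:
  Z1: Z = jωL = j·6283·0.133 = 0 + j835.7 Ω
  Z2: Z = 1/(jωC) = -j/(ω·C) = 0 - j66.31 Ω
  Z3: Z = R = 60.1 Ω
Step 3 — With the output port shorted to ground, the output series arm Z2 runs from the junction to ground; the shunt arm Z3 also runs from the junction to ground. They appear in parallel: Z3 || Z2 = 33 - j29.91 Ω.
Step 4 — Series with input arm Z1: Z_in = Z1 + (Z3 || Z2) = 33 + j805.8 Ω = 806.4∠87.7° Ω.
Step 5 — Source phasor: V = 15.8∠44.5° V = 11.27 + j11.07 V.
Step 6 — Current: I = V / Z = 0.01429 - j0.0134 A = 0.01959∠-43.2° A.
Step 7 — Complex power: S = V·I* = 0.01267 + j0.3093 VA.
Step 8 — Real power: P = Re(S) = 0.01267 W.
Step 9 — Reactive power: Q = Im(S) = 0.3093 VAR.
Step 10 — Apparent power: |S| = 0.3096 VA.
Step 11 — Power factor: PF = P/|S| = 0.04092 (lagging).

(a) P = 0.01267 W  (b) Q = 0.3093 VAR  (c) S = 0.3096 VA  (d) PF = 0.04092 (lagging)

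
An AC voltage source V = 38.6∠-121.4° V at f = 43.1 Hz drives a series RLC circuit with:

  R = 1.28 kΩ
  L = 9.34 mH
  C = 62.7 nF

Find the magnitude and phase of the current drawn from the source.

Step 1 — Angular frequency: ω = 2π·f = 2π·43.1 = 270.8 rad/s.
Step 2 — Component impedances:
  R: Z = R = 1280 Ω
  L: Z = jωL = j·270.8·0.00934 = 0 + j2.529 Ω
  C: Z = 1/(jωC) = -j/(ω·C) = 0 - j5.889e+04 Ω
Step 3 — Series combination: Z_total = R + L + C = 1280 - j5.889e+04 Ω = 5.891e+04∠-88.8° Ω.
Step 4 — Source phasor: V = 38.6∠-121.4° V = -20.11 - j32.95 V.
Step 5 — Ohm's law: I = V / Z_total = (-20.11 - j32.95) / (1280 - j5.889e+04) = 0.0005518 - j0.0003535 A.
Step 6 — Convert to polar: |I| = 0.0006553 A, ∠I = -32.6°.

I = 0.0006553∠-32.6° A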